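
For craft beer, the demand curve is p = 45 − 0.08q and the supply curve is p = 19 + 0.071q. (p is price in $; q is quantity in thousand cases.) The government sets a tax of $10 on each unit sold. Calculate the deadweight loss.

$331.13 thousand

Competitive equilibrium: 45 − 0.08q = 19 + 0.071q → q* = 172.1854, p* = 31.2252.
With the tax, the buyer price exceeds the seller price by 10: (45 − 0.08q) − (19 + 0.071q) = 10 → q' = 105.9603.
Δq = 172.1854 − 105.9603 = 66.2251; the wedge equals the tax, 10.
Welfare loss = ½ × 66.2251 × 10 = $331.13 thousand.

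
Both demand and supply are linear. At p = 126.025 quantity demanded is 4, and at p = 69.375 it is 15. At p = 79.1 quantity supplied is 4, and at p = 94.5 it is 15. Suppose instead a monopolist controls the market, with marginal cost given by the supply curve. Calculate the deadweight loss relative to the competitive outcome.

79.09

Demand slope = (69.375 − 126.025)/(15 − 4) = −5.15, so p = 146.625 − 5.15q.
Supply slope = (94.5 − 79.1)/(15 − 4) = 1.4, so p = 73.5 + 1.4q.
Competitive equilibrium: 146.625 − 5.15q = 73.5 + 1.4q → q* = 11.1641, p* = 89.1298.
Marginal revenue: MR = 146.625 − 10.3q. Set MR = MC: 146.625 − 10.3q = 73.5 + 1.4q → q_m = 6.25.
Price p_m = 146.625 − 5.15·6.25 = 114.4375; MC(q_m) = 73.5 + 1.4·6.25 = 82.25.
Competitive q* = 11.1641, so Δq = 4.9141; wedge = 114.4375 − 82.25 = 32.1875.
DWL = ½ × 4.9141 × 32.1875 = 79.09.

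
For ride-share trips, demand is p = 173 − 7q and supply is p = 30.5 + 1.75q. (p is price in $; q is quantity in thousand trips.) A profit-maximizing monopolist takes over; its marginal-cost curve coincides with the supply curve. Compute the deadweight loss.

Competitive equilibrium: 173 − 7q = 30.5 + 1.75q → q* = 16.2857, p* = 59.
Marginal revenue: MR = 173 − 14q. Set MR = MC: 173 − 14q = 30.5 + 1.75q → q_m = 9.0476.
Price p_m = 173 − 7·9.0476 = 109.6668; MC(q_m) = 30.5 + 1.75·9.0476 = 46.3333.
Competitive q* = 16.2857, so Δq = 7.2381; wedge = 109.6668 − 46.3333 = 63.3335.
The triangle = ½ × 7.2381 × 63.3335 = $229.21 thousand.

$229.21 thousand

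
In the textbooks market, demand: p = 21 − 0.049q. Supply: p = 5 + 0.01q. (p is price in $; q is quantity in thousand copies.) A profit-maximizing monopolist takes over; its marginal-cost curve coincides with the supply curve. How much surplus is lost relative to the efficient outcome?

$446.58 thousand

Competitive equilibrium: 21 − 0.049q = 5 + 0.01q → q* = 271.1864, p* = 7.7119.
Marginal revenue: MR = 21 − 0.098q. Set MR = MC: 21 − 0.098q = 5 + 0.01q → q_m = 148.1481.
Price p_m = 21 − 0.049·148.1481 = 13.7407; MC(q_m) = 5 + 0.01·148.1481 = 6.4815.
Competitive q* = 271.1864, so Δq = 123.0383; wedge = 13.7407 − 6.4815 = 7.2592.
Deadweight loss = ½ × 123.0383 × 7.2592 = $446.58 thousand.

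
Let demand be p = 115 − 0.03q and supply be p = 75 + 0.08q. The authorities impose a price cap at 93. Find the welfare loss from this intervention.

Competitive equilibrium: 115 − 0.03q = 75 + 0.08q → q* = 363.6364, p* = 104.0909.
At the ceiling p = 93, quantity supplied = (93 − 75)/0.08 = 225.
Willingness to pay at q' = 225: 115 − 0.03·225 = 108.25.
Δq = 363.6364 − 225 = 138.6364; wedge = 108.25 − 93 = 15.25.
The triangle = ½ × 138.6364 × 15.25 = 1057.10.

1057.10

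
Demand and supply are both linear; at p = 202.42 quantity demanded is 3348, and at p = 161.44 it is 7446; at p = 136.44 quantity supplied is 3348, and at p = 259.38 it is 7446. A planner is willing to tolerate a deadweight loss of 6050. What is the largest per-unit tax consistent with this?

Demand slope = (161.44 − 202.42)/(7446 − 3348) = −0.01, so p = 235.9 − 0.01q.
Supply slope = (259.38 − 136.44)/(7446 − 3348) = 0.03, so p = 36 + 0.03q.
Competitive equilibrium: 235.9 − 0.01q = 36 + 0.03q → q* = 4997.5, p* = 185.925.
A tax t gives Δq = t/0.04 and wedge t, so DWL = t²/0.08.
t²/0.08 = 6050 → t² = 484 → t = 22.

22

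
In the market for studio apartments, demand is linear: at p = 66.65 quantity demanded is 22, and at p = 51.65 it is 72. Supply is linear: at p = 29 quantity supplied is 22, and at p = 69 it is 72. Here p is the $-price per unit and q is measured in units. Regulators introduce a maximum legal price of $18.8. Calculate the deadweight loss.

Demand slope = (51.65 − 66.65)/(72 − 22) = −0.3, so p = 73.25 − 0.3q.
Supply slope = (69 − 29)/(72 − 22) = 0.8, so p = 11.4 + 0.8q.
Competitive equilibrium: 73.25 − 0.3q = 11.4 + 0.8q → q* = 56.2273, p* = 56.3818.
At the ceiling p = 18.8, quantity supplied = (18.8 − 11.4)/0.8 = 9.25.
Willingness to pay at q' = 9.25: 73.25 − 0.3·9.25 = 70.475.
Δq = 56.2273 − 9.25 = 46.9773; wedge = 70.475 − 18.8 = 51.675.
Deadweight loss = ½ × 46.9773 × 51.675 = $1213.78.

$1213.78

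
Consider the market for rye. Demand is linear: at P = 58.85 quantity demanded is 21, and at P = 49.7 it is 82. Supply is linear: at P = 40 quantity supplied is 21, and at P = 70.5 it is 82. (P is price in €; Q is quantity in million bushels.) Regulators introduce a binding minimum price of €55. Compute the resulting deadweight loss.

Demand slope = (49.7 − 58.85)/(82 − 21) = −0.15, so P = 62 − 0.15Q.
Supply slope = (70.5 − 40)/(82 − 21) = 0.5, so P = 29.5 + 0.5Q.
Competitive equilibrium: 62 − 0.15Q = 29.5 + 0.5Q → Q* = 50, P* = 54.5.
At the floor P = 55, quantity demanded = (62 − 55)/0.15 = 46.6667.
Sellers' marginal cost at Q' = 46.6667: 29.5 + 0.5·46.6667 = 52.8334.
ΔQ = 50 − 46.6667 = 3.3333; wedge = 55 − 52.8334 = 2.1666.
DWL = ½ × 3.3333 × 2.1666 = €3.61 million.

€3.61 million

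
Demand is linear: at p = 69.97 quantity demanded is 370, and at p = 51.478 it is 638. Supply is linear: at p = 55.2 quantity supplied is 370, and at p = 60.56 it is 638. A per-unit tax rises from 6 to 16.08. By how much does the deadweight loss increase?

1250.37

Demand slope = (51.478 − 69.97)/(638 − 370) = −0.069, so p = 95.5 − 0.069q.
Supply slope = (60.56 − 55.2)/(638 − 370) = 0.02, so p = 47.8 + 0.02q.
Competitive equilibrium: 95.5 − 0.069q = 47.8 + 0.02q → q* = 535.9551, p* = 58.5191.
For a per-unit tax t: Δq = t/0.089, so DWL = ½·t·(t/0.089) = t²/0.178.
At t = 6: DWL = 202.247. At t = 16.08: DWL = 1452.62.
Increase = 1452.62 − 202.247 = 1250.37.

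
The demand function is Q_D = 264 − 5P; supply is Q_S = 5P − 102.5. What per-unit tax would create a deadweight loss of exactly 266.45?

14.6

In inverse form: demand P = 52.8 − 0.2Q, supply P = 20.5 + 0.2Q.
Competitive equilibrium: 52.8 − 0.2Q = 20.5 + 0.2Q → Q* = 80.75, P* = 36.65.
A tax t gives ΔQ = t/0.4 and wedge t, so DWL = t²/0.8.
t²/0.8 = 266.45 → t² = 213.16 → t = 14.6.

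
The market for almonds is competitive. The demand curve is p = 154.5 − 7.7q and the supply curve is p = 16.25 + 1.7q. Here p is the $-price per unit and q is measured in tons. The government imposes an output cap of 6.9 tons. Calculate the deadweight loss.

Competitive equilibrium: 154.5 − 7.7q = 16.25 + 1.7q → q* = 14.7074, p* = 41.2527.
At q = 6.9: demand price = 154.5 − 7.7·6.9 = 101.37; supply price = 16.25 + 1.7·6.9 = 27.98.
Δq = 14.7074 − 6.9 = 7.8074; wedge = 101.37 − 27.98 = 73.39.
The triangle = ½ × 7.8074 × 73.39 = $286.49.

$286.49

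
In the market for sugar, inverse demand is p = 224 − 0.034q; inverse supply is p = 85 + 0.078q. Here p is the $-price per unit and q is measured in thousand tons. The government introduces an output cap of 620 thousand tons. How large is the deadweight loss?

Competitive equilibrium: 224 − 0.034q = 85 + 0.078q → q* = 1241.0714, p* = 181.8036.
At q = 620: demand price = 224 − 0.034·620 = 202.92; supply price = 85 + 0.078·620 = 133.36.
Δq = 1241.0714 − 620 = 621.0714; wedge = 202.92 − 133.36 = 69.56.
Deadweight loss = ½ × 621.0714 × 69.56 = $21600.86 thousand.

$21600.86 thousand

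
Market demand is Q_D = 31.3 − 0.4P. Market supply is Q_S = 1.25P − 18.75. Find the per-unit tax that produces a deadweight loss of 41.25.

In inverse form: demand P = 78.25 − 2.5Q, supply P = 15 + 0.8Q.
Competitive equilibrium: 78.25 − 2.5Q = 15 + 0.8Q → Q* = 19.1667, P* = 30.3333.
A tax t gives ΔQ = t/3.3 and wedge t, so DWL = t²/6.6.
t²/6.6 = 41.25 → t² = 272.25 → t = 16.5.

16.5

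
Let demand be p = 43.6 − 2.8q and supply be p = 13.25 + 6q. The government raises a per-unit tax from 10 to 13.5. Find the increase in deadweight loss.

4.67

Competitive equilibrium: 43.6 − 2.8q = 13.25 + 6q → q* = 3.4489, p* = 33.9432.
For a per-unit tax t: Δq = t/8.8, so DWL = ½·t·(t/8.8) = t²/17.6.
At t = 10: DWL = 5.682. At t = 13.5: DWL = 10.355.
Increase = 10.355 − 5.682 = 4.67.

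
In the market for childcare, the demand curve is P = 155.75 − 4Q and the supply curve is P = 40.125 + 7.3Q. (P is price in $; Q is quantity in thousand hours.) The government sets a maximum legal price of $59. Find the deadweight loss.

Competitive equilibrium: 155.75 − 4Q = 40.125 + 7.3Q → Q* = 10.2323, P* = 114.8208.
At the ceiling P = 59, quantity supplied = (59 − 40.125)/7.3 = 2.5856.
Willingness to pay at Q' = 2.5856: 155.75 − 4·2.5856 = 145.4076.
ΔQ = 10.2323 − 2.5856 = 7.6467; wedge = 145.4076 − 59 = 86.4076.
Deadweight loss = ½ × 7.6467 × 86.4076 = $330.37 thousand.

$330.37 thousand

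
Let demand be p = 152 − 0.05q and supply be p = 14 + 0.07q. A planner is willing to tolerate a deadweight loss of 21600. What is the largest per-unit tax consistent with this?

Competitive equilibrium: 152 − 0.05q = 14 + 0.07q → q* = 1150, p* = 94.5.
A tax t gives Δq = t/0.12 and wedge t, so DWL = t²/0.24.
t²/0.24 = 21600 → t² = 5184 → t = 72.

72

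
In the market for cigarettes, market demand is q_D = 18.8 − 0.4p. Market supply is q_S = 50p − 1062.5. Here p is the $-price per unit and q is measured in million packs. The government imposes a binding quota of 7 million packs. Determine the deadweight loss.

In inverse form: demand p = 47 − 2.5q, supply p = 21.25 + 0.02q.
Competitive equilibrium: 47 − 2.5q = 21.25 + 0.02q → q* = 10.2183, p* = 21.4544.
At q = 7: demand price = 47 − 2.5·7 = 29.5; supply price = 21.25 + 0.02·7 = 21.39.
Δq = 10.2183 − 7 = 3.2183; wedge = 29.5 − 21.39 = 8.11.
Deadweight loss = ½ × 3.2183 × 8.11 = $13.05 million.

$13.05 million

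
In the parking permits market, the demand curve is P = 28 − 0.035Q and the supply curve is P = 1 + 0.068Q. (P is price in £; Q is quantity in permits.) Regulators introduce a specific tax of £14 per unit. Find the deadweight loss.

£951.46

Competitive equilibrium: 28 − 0.035Q = 1 + 0.068Q → Q* = 262.1359, P* = 18.8252.
With the tax, the buyer price exceeds the seller price by 14: (28 − 0.035Q) − (1 + 0.068Q) = 14 → Q' = 126.2136.
ΔQ = 262.1359 − 126.2136 = 135.9223; the wedge equals the tax, 14.
Welfare loss = ½ × 135.9223 × 14 = £951.46.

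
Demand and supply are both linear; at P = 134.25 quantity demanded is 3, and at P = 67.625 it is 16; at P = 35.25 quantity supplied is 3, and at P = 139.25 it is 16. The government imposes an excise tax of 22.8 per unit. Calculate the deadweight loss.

19.80

Demand slope = (67.625 − 134.25)/(16 − 3) = −5.125, so P = 149.625 − 5.125Q.
Supply slope = (139.25 − 35.25)/(16 − 3) = 8, so P = 11.25 + 8Q.
Competitive equilibrium: 149.625 − 5.125Q = 11.25 + 8Q → Q* = 10.5429, P* = 95.5929.
With the tax, the buyer price exceeds the seller price by 22.8: (149.625 − 5.125Q) − (11.25 + 8Q) = 22.8 → Q' = 8.8057.
ΔQ = 10.5429 − 8.8057 = 1.7372; the wedge equals the tax, 22.8.
Welfare loss = ½ × 1.7372 × 22.8 = 19.80.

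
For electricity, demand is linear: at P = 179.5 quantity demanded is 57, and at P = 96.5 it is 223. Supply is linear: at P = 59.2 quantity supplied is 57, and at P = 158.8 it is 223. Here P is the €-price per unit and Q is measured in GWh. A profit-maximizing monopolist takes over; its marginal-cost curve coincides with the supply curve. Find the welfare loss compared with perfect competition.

Demand slope = (96.5 − 179.5)/(223 − 57) = −0.5, so P = 208 − 0.5Q.
Supply slope = (158.8 − 59.2)/(223 − 57) = 0.6, so P = 25 + 0.6Q.
Competitive equilibrium: 208 − 0.5Q = 25 + 0.6Q → Q* = 166.3636, P* = 124.8182.
Marginal revenue: MR = 208 − Q. Set MR = MC: 208 − Q = 25 + 0.6Q → Q_m = 114.375.
Price P_m = 208 − 0.5·114.375 = 150.8125; MC(Q_m) = 25 + 0.6·114.375 = 93.625.
Competitive Q* = 166.3636, so ΔQ = 51.9886; wedge = 150.8125 − 93.625 = 57.1875.
Deadweight loss = ½ × 51.9886 × 57.1875 = €1486.55.

€1486.55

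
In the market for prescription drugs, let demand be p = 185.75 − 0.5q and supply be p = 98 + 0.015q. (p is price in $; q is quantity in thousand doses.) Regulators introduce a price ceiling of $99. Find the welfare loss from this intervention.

Competitive equilibrium: 185.75 − 0.5q = 98 + 0.015q → q* = 170.3883, p* = 100.5558.
At the ceiling p = 99, quantity supplied = (99 − 98)/0.015 = 66.6667.
Willingness to pay at q' = 66.6667: 185.75 − 0.5·66.6667 = 152.4167.
Δq = 170.3883 − 66.6667 = 103.7216; wedge = 152.4167 − 99 = 53.4167.
DWL = ½ × 103.7216 × 53.4167 = $2770.23 thousand.

$2770.23 thousand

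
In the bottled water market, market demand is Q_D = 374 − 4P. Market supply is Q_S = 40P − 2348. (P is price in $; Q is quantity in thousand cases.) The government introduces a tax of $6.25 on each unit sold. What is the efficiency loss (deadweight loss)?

In inverse form: demand P = 93.5 − 0.25Q, supply P = 58.7 + 0.025Q.
Competitive equilibrium: 93.5 − 0.25Q = 58.7 + 0.025Q → Q* = 126.5455, P* = 61.8636.
With the tax, the buyer price exceeds the seller price by 6.25: (93.5 − 0.25Q) − (58.7 + 0.025Q) = 6.25 → Q' = 103.8182.
ΔQ = 126.5455 − 103.8182 = 22.7273; the wedge equals the tax, 6.25.
DWL = ½ × 22.7273 × 6.25 = $71.02 thousand.

$71.02 thousand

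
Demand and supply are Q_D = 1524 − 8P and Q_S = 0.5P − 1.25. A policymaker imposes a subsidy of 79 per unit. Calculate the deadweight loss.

In inverse form: demand P = 190.5 − 0.125Q, supply P = 2.5 + 2Q.
Competitive equilibrium: 190.5 − 0.125Q = 2.5 + 2Q → Q* = 88.4706, P* = 179.4412.
The subsidy lowers effective supply by 79: P = 2Q − 76.5.
New quantity: 190.5 − 0.125Q = 2Q − 76.5 → Q' = 125.6471.
Overproduction ΔQ = 125.6471 − 88.4706 = 37.1765; wedge = subsidy = 79.
The triangle = ½ × 37.1765 × 79 = 1468.47.

1468.47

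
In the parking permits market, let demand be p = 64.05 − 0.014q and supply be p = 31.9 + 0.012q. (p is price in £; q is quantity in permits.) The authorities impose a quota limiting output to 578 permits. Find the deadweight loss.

Competitive equilibrium: 64.05 − 0.014q = 31.9 + 0.012q → q* = 1236.5385, p* = 46.7385.
At q = 578: demand price = 64.05 − 0.014·578 = 55.958; supply price = 31.9 + 0.012·578 = 38.836.
Δq = 1236.5385 − 578 = 658.5385; wedge = 55.958 − 38.836 = 17.122.
Welfare loss = ½ × 658.5385 × 17.122 = £5637.75.

£5637.75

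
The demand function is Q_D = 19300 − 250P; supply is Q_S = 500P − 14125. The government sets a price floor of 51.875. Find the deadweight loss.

10014.70

In inverse form: demand P = 77.2 − 0.004Q, supply P = 28.25 + 0.002Q.
Competitive equilibrium: 77.2 − 0.004Q = 28.25 + 0.002Q → Q* = 8158.3333, P* = 44.5667.
At the floor P = 51.875, quantity demanded = (77.2 − 51.875)/0.004 = 6331.25.
Sellers' marginal cost at Q' = 6331.25: 28.25 + 0.002·6331.25 = 40.9125.
ΔQ = 8158.3333 − 6331.25 = 1827.0833; wedge = 51.875 − 40.9125 = 10.9625.
The triangle = ½ × 1827.0833 × 10.9625 = 10014.70.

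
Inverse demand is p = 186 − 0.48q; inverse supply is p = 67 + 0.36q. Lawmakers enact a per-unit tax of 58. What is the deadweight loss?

Competitive equilibrium: 186 − 0.48q = 67 + 0.36q → q* = 141.6667, p* = 118.
With the tax, the buyer price exceeds the seller price by 58: (186 − 0.48q) − (67 + 0.36q) = 58 → q' = 72.619.
Δq = 141.6667 − 72.619 = 69.0477; the wedge equals the tax, 58.
Welfare loss = ½ × 69.0477 × 58 = 2002.38.

2002.38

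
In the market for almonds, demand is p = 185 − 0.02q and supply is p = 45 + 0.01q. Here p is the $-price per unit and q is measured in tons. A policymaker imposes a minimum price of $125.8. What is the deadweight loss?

$43690.67

Competitive equilibrium: 185 − 0.02q = 45 + 0.01q → q* = 4666.6667, p* = 91.6667.
At the floor p = 125.8, quantity demanded = (185 − 125.8)/0.02 = 2960.
Sellers' marginal cost at q' = 2960: 45 + 0.01·2960 = 74.6.
Δq = 4666.6667 − 2960 = 1706.6667; wedge = 125.8 − 74.6 = 51.2.
Deadweight loss = ½ × 1706.6667 × 51.2 = $43690.67.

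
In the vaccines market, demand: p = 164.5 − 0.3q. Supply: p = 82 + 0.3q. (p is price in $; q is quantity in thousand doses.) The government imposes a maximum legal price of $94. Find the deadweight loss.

Competitive equilibrium: 164.5 − 0.3q = 82 + 0.3q → q* = 137.5, p* = 123.25.
At the ceiling p = 94, quantity supplied = (94 − 82)/0.3 = 40.
Willingness to pay at q' = 40: 164.5 − 0.3·40 = 152.5.
Δq = 137.5 − 40 = 97.5; wedge = 152.5 − 94 = 58.5.
Welfare loss = ½ × 97.5 × 58.5 = $2851.875 thousand.

$2851.875 thousand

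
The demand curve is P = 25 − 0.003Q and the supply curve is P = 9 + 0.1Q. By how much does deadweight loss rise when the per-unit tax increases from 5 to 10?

Competitive equilibrium: 25 − 0.003Q = 9 + 0.1Q → Q* = 155.3398, P* = 24.534.
For a per-unit tax t: ΔQ = t/0.103, so DWL = ½·t·(t/0.103) = t²/0.206.
At t = 5: DWL = 121.359. At t = 10: DWL = 485.437.
Increase = 485.437 − 121.359 = 364.08.

364.08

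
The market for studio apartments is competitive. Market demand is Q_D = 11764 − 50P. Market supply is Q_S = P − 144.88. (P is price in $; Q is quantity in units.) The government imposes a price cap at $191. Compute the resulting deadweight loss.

$921.51

In inverse form: demand P = 235.28 − 0.02Q, supply P = 144.88 + Q.
Competitive equilibrium: 235.28 − 0.02Q = 144.88 + Q → Q* = 88.6275, P* = 233.5075.
At the ceiling P = 191, quantity supplied = (191 − 144.88)/1 = 46.12.
Willingness to pay at Q' = 46.12: 235.28 − 0.02·46.12 = 234.3576.
ΔQ = 88.6275 − 46.12 = 42.5075; wedge = 234.3576 − 191 = 43.3576.
Welfare loss = ½ × 42.5075 × 43.3576 = $921.51.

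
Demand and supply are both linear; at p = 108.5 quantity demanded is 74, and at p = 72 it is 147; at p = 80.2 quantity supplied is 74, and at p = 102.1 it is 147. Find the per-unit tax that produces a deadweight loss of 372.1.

24.4

Demand slope = (72 − 108.5)/(147 − 74) = −0.5, so p = 145.5 − 0.5q.
Supply slope = (102.1 − 80.2)/(147 − 74) = 0.3, so p = 58 + 0.3q.
Competitive equilibrium: 145.5 − 0.5q = 58 + 0.3q → q* = 109.375, p* = 90.8125.
A tax t gives Δq = t/0.8 and wedge t, so DWL = t²/1.6.
t²/1.6 = 372.1 → t² = 595.36 → t = 24.4.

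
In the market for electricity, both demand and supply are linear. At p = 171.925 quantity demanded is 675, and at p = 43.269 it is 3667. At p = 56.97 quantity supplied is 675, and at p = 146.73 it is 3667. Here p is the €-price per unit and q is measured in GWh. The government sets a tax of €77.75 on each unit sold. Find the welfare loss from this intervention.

Demand slope = (43.269 − 171.925)/(3667 − 675) = −0.043, so p = 200.95 − 0.043q.
Supply slope = (146.73 − 56.97)/(3667 − 675) = 0.03, so p = 36.72 + 0.03q.
Competitive equilibrium: 200.95 − 0.043q = 36.72 + 0.03q → q* = 2249.726, p* = 104.2118.
With the tax, the buyer price exceeds the seller price by 77.75: (200.95 − 0.043q) − (36.72 + 0.03q) = 77.75 → q' = 1184.6575.
Δq = 2249.726 − 1184.6575 = 1065.0685; the wedge equals the tax, 77.75.
Deadweight loss = ½ × 1065.0685 × 77.75 = €41404.54.

€41404.54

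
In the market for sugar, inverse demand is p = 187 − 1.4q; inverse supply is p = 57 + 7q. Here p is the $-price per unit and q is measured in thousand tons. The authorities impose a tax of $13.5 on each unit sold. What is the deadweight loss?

$10.85 thousand

Competitive equilibrium: 187 − 1.4q = 57 + 7q → q* = 15.4762, p* = 165.3333.
With the tax, the buyer price exceeds the seller price by 13.5: (187 − 1.4q) − (57 + 7q) = 13.5 → q' = 13.869.
Δq = 15.4762 − 13.869 = 1.6072; the wedge equals the tax, 13.5.
DWL = ½ × 1.6072 × 13.5 = $10.85 thousand.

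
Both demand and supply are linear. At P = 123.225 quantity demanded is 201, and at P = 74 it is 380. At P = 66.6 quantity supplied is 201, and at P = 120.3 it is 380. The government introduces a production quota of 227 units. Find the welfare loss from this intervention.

Demand slope = (74 − 123.225)/(380 − 201) = −0.275, so P = 178.5 − 0.275Q.
Supply slope = (120.3 − 66.6)/(380 − 201) = 0.3, so P = 6.3 + 0.3Q.
Competitive equilibrium: 178.5 − 0.275Q = 6.3 + 0.3Q → Q* = 299.4783, P* = 96.1435.
At Q = 227: demand price = 178.5 − 0.275·227 = 116.075; supply price = 6.3 + 0.3·227 = 74.4.
ΔQ = 299.4783 − 227 = 72.4783; wedge = 116.075 − 74.4 = 41.675.
Deadweight loss = ½ × 72.4783 × 41.675 = 1510.27.

1510.27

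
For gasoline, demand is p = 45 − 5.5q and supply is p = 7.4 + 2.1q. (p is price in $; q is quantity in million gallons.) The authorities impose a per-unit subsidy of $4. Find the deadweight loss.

$1.05 million

Competitive equilibrium: 45 − 5.5q = 7.4 + 2.1q → q* = 4.9474, p* = 17.7895.
The subsidy lowers effective supply by 4: p = 3.4 + 2.1q.
New quantity: 45 − 5.5q = 3.4 + 2.1q → q' = 5.4737.
Overproduction Δq = 5.4737 − 4.9474 = 0.5263; wedge = subsidy = 4.
Deadweight loss = ½ × 0.5263 × 4 = $1.05 million.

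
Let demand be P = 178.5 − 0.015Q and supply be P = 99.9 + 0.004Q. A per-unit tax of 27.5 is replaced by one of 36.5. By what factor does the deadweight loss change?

1.762

Competitive equilibrium: 178.5 − 0.015Q = 99.9 + 0.004Q → Q* = 4136.8421, P* = 116.4474.
For a per-unit tax t: ΔQ = t/0.019, so DWL = ½·t·(t/0.019) = t²/0.038.
At t = 27.5: DWL = 19901.316. At t = 36.5: DWL = 35059.211.
Ratio = (36.5/27.5)² = 1.762.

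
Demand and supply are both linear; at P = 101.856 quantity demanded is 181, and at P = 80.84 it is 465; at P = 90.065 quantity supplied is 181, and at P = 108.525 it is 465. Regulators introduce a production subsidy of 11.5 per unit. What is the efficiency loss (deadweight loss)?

Demand slope = (80.84 − 101.856)/(465 − 181) = −0.074, so P = 115.25 − 0.074Q.
Supply slope = (108.525 − 90.065)/(465 − 181) = 0.065, so P = 78.3 + 0.065Q.
Competitive equilibrium: 115.25 − 0.074Q = 78.3 + 0.065Q → Q* = 265.8273, P* = 95.5788.
The subsidy lowers effective supply by 11.5: P = 66.8 + 0.065Q.
New quantity: 115.25 − 0.074Q = 66.8 + 0.065Q → Q' = 348.5612.
Overproduction ΔQ = 348.5612 − 265.8273 = 82.7339; wedge = subsidy = 11.5.
DWL = ½ × 82.7339 × 11.5 = 475.72.

475.72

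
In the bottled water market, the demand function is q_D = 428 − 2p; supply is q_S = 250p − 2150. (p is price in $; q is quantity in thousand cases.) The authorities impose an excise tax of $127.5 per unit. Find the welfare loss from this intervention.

In inverse form: demand p = 214 − 0.5q, supply p = 8.6 + 0.004q.
Competitive equilibrium: 214 − 0.5q = 8.6 + 0.004q → q* = 407.5397, p* = 10.2302.
With the tax, the buyer price exceeds the seller price by 127.5: (214 − 0.5q) − (8.6 + 0.004q) = 127.5 → q' = 154.5635.
Δq = 407.5397 − 154.5635 = 252.9762; the wedge equals the tax, 127.5.
Deadweight loss = ½ × 252.9762 × 127.5 = $16127.23 thousand.

$16127.23 thousand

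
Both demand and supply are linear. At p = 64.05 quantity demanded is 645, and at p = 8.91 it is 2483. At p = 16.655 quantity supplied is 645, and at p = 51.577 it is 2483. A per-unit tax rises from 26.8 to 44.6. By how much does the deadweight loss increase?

12968.57

Demand slope = (8.91 − 64.05)/(2483 − 645) = −0.03, so p = 83.4 − 0.03q.
Supply slope = (51.577 − 16.655)/(2483 − 645) = 0.019, so p = 4.4 + 0.019q.
Competitive equilibrium: 83.4 − 0.03q = 4.4 + 0.019q → q* = 1612.2449, p* = 35.0327.
For a per-unit tax t: Δq = t/0.049, so DWL = ½·t·(t/0.049) = t²/0.098.
At t = 26.8: DWL = 7328.98. At t = 44.6: DWL = 20297.551.
Increase = 20297.551 − 7328.98 = 12968.57.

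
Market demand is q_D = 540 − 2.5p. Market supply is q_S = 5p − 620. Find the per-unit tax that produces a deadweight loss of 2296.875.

52.5

In inverse form: demand p = 216 − 0.4q, supply p = 124 + 0.2q.
Competitive equilibrium: 216 − 0.4q = 124 + 0.2q → q* = 153.3333, p* = 154.6667.
A tax t gives Δq = t/0.6 and wedge t, so DWL = t²/1.2.
t²/1.2 = 2296.875 → t² = 2756.25 → t = 52.5.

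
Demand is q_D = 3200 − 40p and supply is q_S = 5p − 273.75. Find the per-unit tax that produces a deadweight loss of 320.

In inverse form: demand p = 80 − 0.025q, supply p = 54.75 + 0.2q.
Competitive equilibrium: 80 − 0.025q = 54.75 + 0.2q → q* = 112.2222, p* = 77.1944.
A tax t gives Δq = t/0.225 and wedge t, so DWL = t²/0.45.
t²/0.45 = 320 → t² = 144 → t = 12.

12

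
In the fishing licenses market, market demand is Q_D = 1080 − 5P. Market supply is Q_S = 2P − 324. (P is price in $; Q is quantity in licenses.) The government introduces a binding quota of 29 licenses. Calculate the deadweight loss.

$811.21

In inverse form: demand P = 216 − 0.2Q, supply P = 162 + 0.5Q.
Competitive equilibrium: 216 − 0.2Q = 162 + 0.5Q → Q* = 77.1429, P* = 200.5714.
At Q = 29: demand price = 216 − 0.2·29 = 210.2; supply price = 162 + 0.5·29 = 176.5.
ΔQ = 77.1429 − 29 = 48.1429; wedge = 210.2 − 176.5 = 33.7.
Welfare loss = ½ × 48.1429 × 33.7 = $811.21.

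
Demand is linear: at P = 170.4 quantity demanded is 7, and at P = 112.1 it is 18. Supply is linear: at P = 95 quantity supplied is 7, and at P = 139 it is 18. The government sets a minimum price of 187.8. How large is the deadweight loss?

Demand slope = (112.1 − 170.4)/(18 − 7) = −5.3, so P = 207.5 − 5.3Q.
Supply slope = (139 − 95)/(18 − 7) = 4, so P = 67 + 4Q.
Competitive equilibrium: 207.5 − 5.3Q = 67 + 4Q → Q* = 15.1075, P* = 127.4301.
At the floor P = 187.8, quantity demanded = (207.5 − 187.8)/5.3 = 3.717.
Sellers' marginal cost at Q' = 3.717: 67 + 4·3.717 = 81.868.
ΔQ = 15.1075 − 3.717 = 11.3905; wedge = 187.8 − 81.868 = 105.932.
DWL = ½ × 11.3905 × 105.932 = 603.31.

603.31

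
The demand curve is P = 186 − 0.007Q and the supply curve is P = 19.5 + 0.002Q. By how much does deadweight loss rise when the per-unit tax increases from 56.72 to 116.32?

Competitive equilibrium: 186 − 0.007Q = 19.5 + 0.002Q → Q* = 18500, P* = 56.5.
For a per-unit tax t: ΔQ = t/0.009, so DWL = ½·t·(t/0.009) = t²/0.018.
At t = 56.72: DWL = 178731.022. At t = 116.32: DWL = 751685.689.
Increase = 751685.689 − 178731.022 = 572954.67.

572954.67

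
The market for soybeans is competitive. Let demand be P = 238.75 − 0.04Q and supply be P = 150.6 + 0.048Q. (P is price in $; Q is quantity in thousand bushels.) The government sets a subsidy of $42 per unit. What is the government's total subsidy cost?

$62117.05 thousand

Competitive equilibrium: 238.75 − 0.04Q = 150.6 + 0.048Q → Q* = 1001.7045, P* = 198.6818.
The subsidy lowers effective supply by 42: P = 108.6 + 0.048Q.
New quantity: 238.75 − 0.04Q = 108.6 + 0.048Q → Q' = 1478.9773.
Total subsidy cost = 42 × 1478.9773 = $62117.05 thousand.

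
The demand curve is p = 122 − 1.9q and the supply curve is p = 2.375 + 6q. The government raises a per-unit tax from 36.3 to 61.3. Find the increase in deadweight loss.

Competitive equilibrium: 122 − 1.9q = 2.375 + 6q → q* = 15.1424, p* = 93.2294.
For a per-unit tax t: Δq = t/7.9, so DWL = ½·t·(t/7.9) = t²/15.8.
At t = 36.3: DWL = 83.398. At t = 61.3: DWL = 237.828.
Increase = 237.828 − 83.398 = 154.43.

154.43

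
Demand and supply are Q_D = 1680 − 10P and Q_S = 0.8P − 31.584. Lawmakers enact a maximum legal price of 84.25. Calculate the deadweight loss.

2380.36

In inverse form: demand P = 168 − 0.1Q, supply P = 39.48 + 1.25Q.
Competitive equilibrium: 168 − 0.1Q = 39.48 + 1.25Q → Q* = 95.2, P* = 158.48.
At the ceiling P = 84.25, quantity supplied = (84.25 − 39.48)/1.25 = 35.816.
Willingness to pay at Q' = 35.816: 168 − 0.1·35.816 = 164.4184.
ΔQ = 95.2 − 35.816 = 59.384; wedge = 164.4184 − 84.25 = 80.1684.
Welfare loss = ½ × 59.384 × 80.1684 = 2380.36.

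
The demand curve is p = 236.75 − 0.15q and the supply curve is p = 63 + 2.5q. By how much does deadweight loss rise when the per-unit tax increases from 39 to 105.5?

1813.07

Competitive equilibrium: 236.75 − 0.15q = 63 + 2.5q → q* = 65.566, p* = 226.9151.
For a per-unit tax t: Δq = t/2.65, so DWL = ½·t·(t/2.65) = t²/5.3.
At t = 39: DWL = 286.981. At t = 105.5: DWL = 2100.047.
Increase = 2100.047 − 286.981 = 1813.07.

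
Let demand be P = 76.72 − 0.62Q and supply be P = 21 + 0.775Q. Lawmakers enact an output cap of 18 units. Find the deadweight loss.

335.83

Competitive equilibrium: 76.72 − 0.62Q = 21 + 0.775Q → Q* = 39.9427, P* = 51.9556.
At Q = 18: demand price = 76.72 − 0.62·18 = 65.56; supply price = 21 + 0.775·18 = 34.95.
ΔQ = 39.9427 − 18 = 21.9427; wedge = 65.56 − 34.95 = 30.61.
Welfare loss = ½ × 21.9427 × 30.61 = 335.83.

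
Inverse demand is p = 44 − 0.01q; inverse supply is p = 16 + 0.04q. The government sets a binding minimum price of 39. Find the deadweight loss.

90

Competitive equilibrium: 44 − 0.01q = 16 + 0.04q → q* = 560, p* = 38.4.
At the floor p = 39, quantity demanded = (44 − 39)/0.01 = 500.
Sellers' marginal cost at q' = 500: 16 + 0.04·500 = 36.
Δq = 560 − 500 = 60; wedge = 39 − 36 = 3.
DWL = ½ × 60 × 3 = 90.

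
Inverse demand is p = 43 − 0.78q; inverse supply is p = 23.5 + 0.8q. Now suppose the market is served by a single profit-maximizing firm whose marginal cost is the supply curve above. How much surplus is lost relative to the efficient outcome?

13.14

Competitive equilibrium: 43 − 0.78q = 23.5 + 0.8q → q* = 12.3418, p* = 33.3734.
Marginal revenue: MR = 43 − 1.56q. Set MR = MC: 43 − 1.56q = 23.5 + 0.8q → q_m = 8.2627.
Price p_m = 43 − 0.78·8.2627 = 36.5551; MC(q_m) = 23.5 + 0.8·8.2627 = 30.1102.
Competitive q* = 12.3418, so Δq = 4.0791; wedge = 36.5551 − 30.1102 = 6.4449.
Welfare loss = ½ × 4.0791 × 6.4449 = 13.14.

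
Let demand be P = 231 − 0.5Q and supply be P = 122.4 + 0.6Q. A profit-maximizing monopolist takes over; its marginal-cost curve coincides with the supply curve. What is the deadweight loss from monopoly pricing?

523.52

Competitive equilibrium: 231 − 0.5Q = 122.4 + 0.6Q → Q* = 98.7273, P* = 181.6364.
Marginal revenue: MR = 231 − Q. Set MR = MC: 231 − Q = 122.4 + 0.6Q → Q_m = 67.875.
Price P_m = 231 − 0.5·67.875 = 197.0625; MC(Q_m) = 122.4 + 0.6·67.875 = 163.125.
Competitive Q* = 98.7273, so ΔQ = 30.8523; wedge = 197.0625 − 163.125 = 33.9375.
Deadweight loss = ½ × 30.8523 × 33.9375 = 523.52.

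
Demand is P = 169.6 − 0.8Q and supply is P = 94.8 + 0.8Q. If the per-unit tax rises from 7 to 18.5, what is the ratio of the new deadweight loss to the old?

6.985

Competitive equilibrium: 169.6 − 0.8Q = 94.8 + 0.8Q → Q* = 46.75, P* = 132.2.
For a per-unit tax t: ΔQ = t/1.6, so DWL = ½·t·(t/1.6) = t²/3.2.
At t = 7: DWL = 15.3125. At t = 18.5: DWL = 106.953.
Ratio = (18.5/7)² = 6.985.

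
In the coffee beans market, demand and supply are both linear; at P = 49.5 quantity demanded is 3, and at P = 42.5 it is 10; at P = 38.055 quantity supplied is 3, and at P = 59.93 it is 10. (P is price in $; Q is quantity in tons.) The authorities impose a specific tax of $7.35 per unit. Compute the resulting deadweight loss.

$6.55

Demand slope = (42.5 − 49.5)/(10 − 3) = −1, so P = 52.5 − Q.
Supply slope = (59.93 − 38.055)/(10 − 3) = 3.125, so P = 28.68 + 3.125Q.
Competitive equilibrium: 52.5 − Q = 28.68 + 3.125Q → Q* = 5.7745, P* = 46.7255.
With the tax, the buyer price exceeds the seller price by 7.35: (52.5 − Q) − (28.68 + 3.125Q) = 7.35 → Q' = 3.9927.
ΔQ = 5.7745 − 3.9927 = 1.7818; the wedge equals the tax, 7.35.
The triangle = ½ × 1.7818 × 7.35 = $6.55.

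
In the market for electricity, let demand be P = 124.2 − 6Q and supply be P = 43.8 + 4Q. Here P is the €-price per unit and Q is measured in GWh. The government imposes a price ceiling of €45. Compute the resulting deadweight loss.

Competitive equilibrium: 124.2 − 6Q = 43.8 + 4Q → Q* = 8.04, P* = 75.96.
At the ceiling P = 45, quantity supplied = (45 − 43.8)/4 = 0.3.
Willingness to pay at Q' = 0.3: 124.2 − 6·0.3 = 122.4.
ΔQ = 8.04 − 0.3 = 7.74; wedge = 122.4 − 45 = 77.4.
DWL = ½ × 7.74 × 77.4 = €299.538.

€299.538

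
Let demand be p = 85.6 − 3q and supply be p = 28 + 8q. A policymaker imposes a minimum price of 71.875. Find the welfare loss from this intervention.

Competitive equilibrium: 85.6 − 3q = 28 + 8q → q* = 5.2364, p* = 69.8909.
At the floor p = 71.875, quantity demanded = (85.6 − 71.875)/3 = 4.575.
Sellers' marginal cost at q' = 4.575: 28 + 8·4.575 = 64.6.
Δq = 5.2364 − 4.575 = 0.6614; wedge = 71.875 − 64.6 = 7.275.
Deadweight loss = ½ × 0.6614 × 7.275 = 2.41.

2.41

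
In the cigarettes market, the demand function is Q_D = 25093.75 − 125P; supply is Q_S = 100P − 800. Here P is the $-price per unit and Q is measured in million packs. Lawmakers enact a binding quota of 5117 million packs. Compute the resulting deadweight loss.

$281367.076 million

In inverse form: demand P = 200.75 − 0.008Q, supply P = 8 + 0.01Q.
Competitive equilibrium: 200.75 − 0.008Q = 8 + 0.01Q → Q* = 10708.33333, P* = 115.08333.
At Q = 5117: demand price = 200.75 − 0.008·5117 = 159.814; supply price = 8 + 0.01·5117 = 59.17.
ΔQ = 10708.33333 − 5117 = 5591.33333; wedge = 159.814 − 59.17 = 100.644.
Deadweight loss = ½ × 5591.33333 × 100.644 = $281367.076 million.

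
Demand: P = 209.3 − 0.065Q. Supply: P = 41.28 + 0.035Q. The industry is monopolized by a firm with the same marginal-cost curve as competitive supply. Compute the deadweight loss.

Competitive equilibrium: 209.3 − 0.065Q = 41.28 + 0.035Q → Q* = 1680.2, P* = 100.087.
Marginal revenue: MR = 209.3 − 0.13Q. Set MR = MC: 209.3 − 0.13Q = 41.28 + 0.035Q → Q_m = 1018.303.
Price P_m = 209.3 − 0.065·1018.303 = 143.1103; MC(Q_m) = 41.28 + 0.035·1018.303 = 76.9206.
Competitive Q* = 1680.2, so ΔQ = 661.897; wedge = 143.1103 − 76.9206 = 66.1897.
Deadweight loss = ½ × 661.897 × 66.1897 = 21905.38.

21905.38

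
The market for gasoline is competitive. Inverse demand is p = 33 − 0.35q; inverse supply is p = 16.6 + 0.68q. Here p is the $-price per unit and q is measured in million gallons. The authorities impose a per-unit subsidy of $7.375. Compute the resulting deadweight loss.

$26.40 million

Competitive equilibrium: 33 − 0.35q = 16.6 + 0.68q → q* = 15.9223, p* = 27.4272.
The subsidy lowers effective supply by 7.375: p = 9.225 + 0.68q.
New quantity: 33 − 0.35q = 9.225 + 0.68q → q' = 23.0825.
Overproduction Δq = 23.0825 − 15.9223 = 7.1602; wedge = subsidy = 7.375.
Deadweight loss = ½ × 7.1602 × 7.375 = $26.40 million.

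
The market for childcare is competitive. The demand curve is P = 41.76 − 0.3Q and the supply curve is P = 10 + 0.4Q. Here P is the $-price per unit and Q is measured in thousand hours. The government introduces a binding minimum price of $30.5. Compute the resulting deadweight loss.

$21.50 thousand

Competitive equilibrium: 41.76 − 0.3Q = 10 + 0.4Q → Q* = 45.3714, P* = 28.1486.
At the floor P = 30.5, quantity demanded = (41.76 − 30.5)/0.3 = 37.5333.
Sellers' marginal cost at Q' = 37.5333: 10 + 0.4·37.5333 = 25.0133.
ΔQ = 45.3714 − 37.5333 = 7.8381; wedge = 30.5 − 25.0133 = 5.4867.
The triangle = ½ × 7.8381 × 5.4867 = $21.50 thousand.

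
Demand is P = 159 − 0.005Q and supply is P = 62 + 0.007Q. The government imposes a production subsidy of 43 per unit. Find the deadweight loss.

Competitive equilibrium: 159 − 0.005Q = 62 + 0.007Q → Q* = 8083.3333, P* = 118.5833.
The subsidy lowers effective supply by 43: P = 19 + 0.007Q.
New quantity: 159 − 0.005Q = 19 + 0.007Q → Q' = 11666.6667.
Overproduction ΔQ = 11666.6667 − 8083.3333 = 3583.3334; wedge = subsidy = 43.
Welfare loss = ½ × 3583.3334 × 43 = 77041.67.

77041.67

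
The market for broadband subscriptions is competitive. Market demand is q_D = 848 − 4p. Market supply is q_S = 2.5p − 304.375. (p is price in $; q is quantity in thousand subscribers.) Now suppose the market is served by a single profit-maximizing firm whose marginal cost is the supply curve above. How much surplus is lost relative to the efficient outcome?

$483.44 thousand

In inverse form: demand p = 212 − 0.25q, supply p = 121.75 + 0.4q.
Competitive equilibrium: 212 − 0.25q = 121.75 + 0.4q → q* = 138.84615, p* = 177.28846.
Marginal revenue: MR = 212 − 0.5q. Set MR = MC: 212 − 0.5q = 121.75 + 0.4q → q_m = 100.27778.
Price p_m = 212 − 0.25·100.27778 = 186.93056; MC(q_m) = 121.75 + 0.4·100.27778 = 161.86111.
Competitive q* = 138.84615, so Δq = 38.56837; wedge = 186.93056 − 161.86111 = 25.06945.
Deadweight loss = ½ × 38.56837 × 25.06945 = $483.44 thousand.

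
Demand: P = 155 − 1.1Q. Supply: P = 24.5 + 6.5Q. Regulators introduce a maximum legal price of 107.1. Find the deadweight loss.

Competitive equilibrium: 155 − 1.1Q = 24.5 + 6.5Q → Q* = 17.1711, P* = 136.1118.
At the ceiling P = 107.1, quantity supplied = (107.1 − 24.5)/6.5 = 12.7077.
Willingness to pay at Q' = 12.7077: 155 − 1.1·12.7077 = 141.0215.
ΔQ = 17.1711 − 12.7077 = 4.4634; wedge = 141.0215 − 107.1 = 33.9215.
DWL = ½ × 4.4634 × 33.9215 = 75.70.

75.70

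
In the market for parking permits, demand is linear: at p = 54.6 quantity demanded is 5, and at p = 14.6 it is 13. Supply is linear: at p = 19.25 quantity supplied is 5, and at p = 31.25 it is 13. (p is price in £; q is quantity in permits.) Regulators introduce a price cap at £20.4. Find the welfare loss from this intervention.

£70.93

Demand slope = (14.6 − 54.6)/(13 − 5) = −5, so p = 79.6 − 5q.
Supply slope = (31.25 − 19.25)/(13 − 5) = 1.5, so p = 11.75 + 1.5q.
Competitive equilibrium: 79.6 − 5q = 11.75 + 1.5q → q* = 10.4385, p* = 27.4077.
At the ceiling p = 20.4, quantity supplied = (20.4 − 11.75)/1.5 = 5.7667.
Willingness to pay at q' = 5.7667: 79.6 − 5·5.7667 = 50.7665.
Δq = 10.4385 − 5.7667 = 4.6718; wedge = 50.7665 − 20.4 = 30.3665.
DWL = ½ × 4.6718 × 30.3665 = £70.93.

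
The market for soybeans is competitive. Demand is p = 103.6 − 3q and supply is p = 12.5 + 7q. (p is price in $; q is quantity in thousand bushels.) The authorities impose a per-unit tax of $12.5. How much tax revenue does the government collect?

Competitive equilibrium: 103.6 − 3q = 12.5 + 7q → q* = 9.11, p* = 76.27.
With the tax, the buyer price exceeds the seller price by 12.5: (103.6 − 3q) − (12.5 + 7q) = 12.5 → q' = 7.86.
Tax revenue = 12.5 × 7.86 = $98.25 thousand.

$98.25 thousand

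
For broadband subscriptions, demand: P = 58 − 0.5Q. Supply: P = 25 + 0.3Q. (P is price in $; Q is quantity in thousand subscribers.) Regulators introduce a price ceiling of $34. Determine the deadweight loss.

Competitive equilibrium: 58 − 0.5Q = 25 + 0.3Q → Q* = 41.25, P* = 37.375.
At the ceiling P = 34, quantity supplied = (34 − 25)/0.3 = 30.
Willingness to pay at Q' = 30: 58 − 0.5·30 = 43.
ΔQ = 41.25 − 30 = 11.25; wedge = 43 − 34 = 9.
The triangle = ½ × 11.25 × 9 = $50.625 thousand.

$50.625 thousand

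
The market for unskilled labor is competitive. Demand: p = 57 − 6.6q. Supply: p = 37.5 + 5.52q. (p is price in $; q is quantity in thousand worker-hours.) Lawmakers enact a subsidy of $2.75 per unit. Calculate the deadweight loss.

Competitive equilibrium: 57 − 6.6q = 37.5 + 5.52q → q* = 1.6089, p* = 46.3812.
The subsidy lowers effective supply by 2.75: p = 34.75 + 5.52q.
New quantity: 57 − 6.6q = 34.75 + 5.52q → q' = 1.8358.
Overproduction Δq = 1.8358 − 1.6089 = 0.2269; wedge = subsidy = 2.75.
Welfare loss = ½ × 0.2269 × 2.75 = $0.31 thousand.

$0.31 thousand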